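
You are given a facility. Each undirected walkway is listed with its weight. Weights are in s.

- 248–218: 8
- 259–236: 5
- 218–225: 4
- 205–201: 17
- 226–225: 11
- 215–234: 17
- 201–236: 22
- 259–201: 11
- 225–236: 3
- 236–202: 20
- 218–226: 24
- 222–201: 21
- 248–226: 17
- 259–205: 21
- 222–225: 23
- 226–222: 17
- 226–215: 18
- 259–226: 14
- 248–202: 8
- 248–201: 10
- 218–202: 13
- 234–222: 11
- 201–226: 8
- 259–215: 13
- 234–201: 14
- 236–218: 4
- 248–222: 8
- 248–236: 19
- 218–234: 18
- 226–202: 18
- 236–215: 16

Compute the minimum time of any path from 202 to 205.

Running Dijkstra from 202:
202: 0
248: 8  (via 202)
218: 13  (via 202)
222: 16  (via 248)
236: 17  (via 218)
225: 17  (via 218)
226: 18  (via 202)
201: 18  (via 248)
259: 22  (via 236)
234: 27  (via 222)
215: 33  (via 236)
205: 35  (via 201)
Shortest route: 202–248–201–205 = 35 s.

35 s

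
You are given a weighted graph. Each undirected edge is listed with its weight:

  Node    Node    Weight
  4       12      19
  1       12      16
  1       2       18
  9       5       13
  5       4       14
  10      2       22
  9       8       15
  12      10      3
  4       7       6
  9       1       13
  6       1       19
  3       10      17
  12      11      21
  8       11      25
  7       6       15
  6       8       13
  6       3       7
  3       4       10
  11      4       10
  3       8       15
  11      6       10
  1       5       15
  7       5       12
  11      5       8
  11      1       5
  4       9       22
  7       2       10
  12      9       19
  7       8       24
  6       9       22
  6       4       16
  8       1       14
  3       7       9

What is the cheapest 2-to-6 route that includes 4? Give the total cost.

Best 2 to 4: 2 → 7 → 4 costing 16
Best 4 to 6: 4 → 6 costing 16
Total via 4: 16 + 16 = 32.

32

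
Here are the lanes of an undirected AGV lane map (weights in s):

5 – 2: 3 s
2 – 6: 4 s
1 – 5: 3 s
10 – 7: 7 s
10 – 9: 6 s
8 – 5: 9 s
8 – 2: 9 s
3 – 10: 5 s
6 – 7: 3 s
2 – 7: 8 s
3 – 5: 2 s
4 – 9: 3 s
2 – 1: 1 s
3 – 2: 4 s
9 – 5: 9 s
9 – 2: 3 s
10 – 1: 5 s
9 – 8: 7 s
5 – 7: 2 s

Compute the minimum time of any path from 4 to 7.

Settle nodes by increasing distance from 4:
4: 0
9: 3  (via 4)
2: 6  (via 9)
1: 7  (via 2)
5: 9  (via 2)
10: 9  (via 9)
3: 10  (via 2)
6: 10  (via 2)
8: 10  (via 9)
7: 11  (via 5)
Shortest route: 4 → 9 → 2 → 5 → 7 = 11 s.

11 s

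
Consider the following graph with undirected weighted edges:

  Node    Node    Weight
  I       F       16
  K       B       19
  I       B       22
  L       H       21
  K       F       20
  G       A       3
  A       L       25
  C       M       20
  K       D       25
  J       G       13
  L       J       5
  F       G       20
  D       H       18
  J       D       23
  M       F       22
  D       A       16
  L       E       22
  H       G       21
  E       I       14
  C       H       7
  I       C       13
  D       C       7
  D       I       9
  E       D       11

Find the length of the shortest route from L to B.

58

Compare a few routes:
L - J - D - I - B: 5+23+9+22 = 59
L - E - I - B: 22+14+22 = 58
L - E - D - I - B: 22+11+9+22 = 64
L - H - C - I - B: 21+7+13+22 = 63
Cheapest is L - E - I - B at 58.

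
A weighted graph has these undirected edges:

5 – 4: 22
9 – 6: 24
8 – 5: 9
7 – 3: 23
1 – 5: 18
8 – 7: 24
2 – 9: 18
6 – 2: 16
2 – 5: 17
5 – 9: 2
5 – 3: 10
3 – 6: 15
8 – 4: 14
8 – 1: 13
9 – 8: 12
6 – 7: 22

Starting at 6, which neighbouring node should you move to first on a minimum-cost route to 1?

3

Enumerating some paths:
6–3–5–8–1: 15+10+9+13 = 47
6–3–5–1: 15+10+18 = 43
6–9–5–1: 24+2+18 = 44
Cheapest is 6–3–5–1 at 43.
So from 6 the first move is to 3.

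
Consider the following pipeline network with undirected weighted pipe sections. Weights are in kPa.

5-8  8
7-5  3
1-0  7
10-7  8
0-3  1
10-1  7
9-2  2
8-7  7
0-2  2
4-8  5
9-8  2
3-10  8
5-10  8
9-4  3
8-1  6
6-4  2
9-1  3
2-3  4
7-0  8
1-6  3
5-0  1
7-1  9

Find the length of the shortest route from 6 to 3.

10 kPa

Running Dijkstra from 6:
6: 0
4: 2  (via 6)
1: 3  (via 6)
9: 5  (via 4)
2: 7  (via 9)
8: 7  (via 4)
0: 9  (via 2)
3: 10  (via 0)
Shortest route: 6–4–9–2–0–3 = 10 kPa.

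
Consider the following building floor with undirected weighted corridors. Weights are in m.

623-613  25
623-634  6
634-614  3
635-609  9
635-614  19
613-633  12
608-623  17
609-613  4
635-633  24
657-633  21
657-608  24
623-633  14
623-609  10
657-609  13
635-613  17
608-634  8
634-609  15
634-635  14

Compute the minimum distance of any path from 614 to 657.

31 m

Compare a few routes:
614 - 634 - 608 - 657: 3+8+24 = 35
614 - 634 - 623 - 609 - 657: 3+6+10+13 = 32
614 - 634 - 609 - 657: 3+15+13 = 31
Cheapest is 614 - 634 - 609 - 657 at 31 m.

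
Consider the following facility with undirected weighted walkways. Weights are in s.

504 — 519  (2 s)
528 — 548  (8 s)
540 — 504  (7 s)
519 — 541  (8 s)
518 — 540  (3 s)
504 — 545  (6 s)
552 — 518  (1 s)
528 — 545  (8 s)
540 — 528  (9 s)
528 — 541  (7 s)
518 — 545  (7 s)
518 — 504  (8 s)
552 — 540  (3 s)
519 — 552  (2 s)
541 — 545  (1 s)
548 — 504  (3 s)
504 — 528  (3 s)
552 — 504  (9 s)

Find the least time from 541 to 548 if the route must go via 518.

16 s

Shortest 541→518: 541–545–518 = 8
Shortest 518→548: 518–552–519–504–548 = 8
Total via 518: 8 + 8 = 16 s.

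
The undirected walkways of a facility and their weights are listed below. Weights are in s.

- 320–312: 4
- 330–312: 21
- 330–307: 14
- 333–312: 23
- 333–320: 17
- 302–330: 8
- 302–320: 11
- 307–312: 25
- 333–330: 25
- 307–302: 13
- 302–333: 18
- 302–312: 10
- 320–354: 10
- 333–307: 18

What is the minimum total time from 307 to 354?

Shortest distances from 307:
307: 0
302: 13  (via 307)
330: 14  (via 307)
333: 18  (via 307)
312: 23  (via 302)
320: 24  (via 302)
354: 34  (via 320)
Shortest route: 307 → 302 → 320 → 354 = 34 s.

34 s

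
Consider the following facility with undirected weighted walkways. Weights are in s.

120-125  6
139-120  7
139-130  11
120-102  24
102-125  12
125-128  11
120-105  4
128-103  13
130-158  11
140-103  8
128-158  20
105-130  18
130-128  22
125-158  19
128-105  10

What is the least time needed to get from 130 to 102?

Enumerating some paths:
130 - 158 - 125 - 102: 11+19+12 = 42
130 - 139 - 120 - 125 - 102: 11+7+6+12 = 36
130 - 105 - 120 - 125 - 102: 18+4+6+12 = 40
The minimum is 36 s via 130 - 139 - 120 - 125 - 102.

36 s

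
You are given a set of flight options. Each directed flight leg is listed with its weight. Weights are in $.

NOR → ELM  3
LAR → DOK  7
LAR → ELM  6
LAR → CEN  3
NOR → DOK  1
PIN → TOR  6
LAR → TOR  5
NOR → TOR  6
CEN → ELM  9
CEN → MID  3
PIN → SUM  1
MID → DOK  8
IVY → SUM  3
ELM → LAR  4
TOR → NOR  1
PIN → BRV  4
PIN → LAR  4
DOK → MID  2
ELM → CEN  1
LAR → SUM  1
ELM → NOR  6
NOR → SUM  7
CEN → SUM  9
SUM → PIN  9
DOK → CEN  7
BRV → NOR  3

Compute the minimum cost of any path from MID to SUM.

$24

Candidate routes:
MID → DOK → CEN → ELM → NOR → SUM: 8+7+9+6+7 = 37
MID → DOK → CEN → SUM: 8+7+9 = 24
MID → DOK → CEN → ELM → LAR → SUM: 8+7+9+4+1 = 29
Cheapest is MID → DOK → CEN → SUM at $24.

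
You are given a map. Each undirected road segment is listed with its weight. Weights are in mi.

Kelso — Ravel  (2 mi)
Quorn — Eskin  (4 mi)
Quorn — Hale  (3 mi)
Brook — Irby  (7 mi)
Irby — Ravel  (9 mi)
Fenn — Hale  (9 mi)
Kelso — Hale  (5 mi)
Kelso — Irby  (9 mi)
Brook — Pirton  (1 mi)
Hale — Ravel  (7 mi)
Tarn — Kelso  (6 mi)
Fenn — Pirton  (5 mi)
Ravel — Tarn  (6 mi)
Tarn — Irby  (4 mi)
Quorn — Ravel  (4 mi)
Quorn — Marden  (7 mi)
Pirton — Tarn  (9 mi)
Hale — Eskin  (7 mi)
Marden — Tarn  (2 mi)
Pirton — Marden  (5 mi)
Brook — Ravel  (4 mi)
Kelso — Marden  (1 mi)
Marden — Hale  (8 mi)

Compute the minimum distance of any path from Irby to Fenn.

13 mi

Compare a few routes:
Irby - Tarn - Marden - Kelso - Ravel - Brook - Pirton - Fenn: 4+2+1+2+4+1+5 = 19
Irby - Brook - Pirton - Fenn: 7+1+5 = 13
Irby - Tarn - Marden - Pirton - Fenn: 4+2+5+5 = 16
Irby - Tarn - Pirton - Fenn: 4+9+5 = 18
The minimum is 13 mi via Irby - Brook - Pirton - Fenn.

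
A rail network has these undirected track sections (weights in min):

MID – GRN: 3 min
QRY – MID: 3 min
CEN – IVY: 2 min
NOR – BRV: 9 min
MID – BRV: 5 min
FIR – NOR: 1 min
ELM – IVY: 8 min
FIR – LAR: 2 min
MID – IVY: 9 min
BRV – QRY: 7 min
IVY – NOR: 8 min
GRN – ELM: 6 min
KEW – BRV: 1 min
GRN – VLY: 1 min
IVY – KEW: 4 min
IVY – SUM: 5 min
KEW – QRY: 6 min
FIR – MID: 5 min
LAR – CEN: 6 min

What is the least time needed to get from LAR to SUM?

Running Dijkstra from LAR:
LAR: 0
FIR: 2  (via LAR)
NOR: 3  (via FIR)
CEN: 6  (via LAR)
MID: 7  (via FIR)
IVY: 8  (via CEN)
QRY: 10  (via MID)
GRN: 10  (via MID)
VLY: 11  (via GRN)
KEW: 12  (via IVY)
BRV: 12  (via NOR)
SUM: 13  (via IVY)
Shortest route: LAR–CEN–IVY–SUM = 13 min.

13 min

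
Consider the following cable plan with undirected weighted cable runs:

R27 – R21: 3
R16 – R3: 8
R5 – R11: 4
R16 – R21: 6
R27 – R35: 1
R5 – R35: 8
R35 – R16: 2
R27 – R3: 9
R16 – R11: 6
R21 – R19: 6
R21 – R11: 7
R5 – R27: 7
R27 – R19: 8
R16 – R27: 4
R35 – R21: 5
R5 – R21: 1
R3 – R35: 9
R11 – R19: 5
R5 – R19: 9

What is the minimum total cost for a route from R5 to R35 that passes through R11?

Best R5 to R11: R5 → R11 costing 4
Shortest R11→R35: R11 → R16 → R35 = 8
Total via R11: 4 + 8 = 12.

12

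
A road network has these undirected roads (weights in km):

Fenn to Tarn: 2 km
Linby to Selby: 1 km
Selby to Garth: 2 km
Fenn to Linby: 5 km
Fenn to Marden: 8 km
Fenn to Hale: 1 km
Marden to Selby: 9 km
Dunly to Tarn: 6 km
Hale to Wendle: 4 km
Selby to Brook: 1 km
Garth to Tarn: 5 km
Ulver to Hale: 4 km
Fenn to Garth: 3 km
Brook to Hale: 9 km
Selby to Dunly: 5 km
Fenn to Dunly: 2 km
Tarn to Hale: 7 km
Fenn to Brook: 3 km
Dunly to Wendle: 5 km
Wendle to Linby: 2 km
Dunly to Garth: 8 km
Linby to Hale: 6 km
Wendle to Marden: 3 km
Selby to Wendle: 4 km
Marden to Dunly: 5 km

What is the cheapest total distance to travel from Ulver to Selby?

Shortest distances from Ulver:
Ulver: 0
Hale: 4  (via Ulver)
Fenn: 5  (via Hale)
Dunly: 7  (via Fenn)
Tarn: 7  (via Fenn)
Brook: 8  (via Fenn)
Wendle: 8  (via Hale)
Garth: 8  (via Fenn)
Selby: 9  (via Brook)
Shortest route: Ulver–Hale–Fenn–Brook–Selby = 9 km.

9 km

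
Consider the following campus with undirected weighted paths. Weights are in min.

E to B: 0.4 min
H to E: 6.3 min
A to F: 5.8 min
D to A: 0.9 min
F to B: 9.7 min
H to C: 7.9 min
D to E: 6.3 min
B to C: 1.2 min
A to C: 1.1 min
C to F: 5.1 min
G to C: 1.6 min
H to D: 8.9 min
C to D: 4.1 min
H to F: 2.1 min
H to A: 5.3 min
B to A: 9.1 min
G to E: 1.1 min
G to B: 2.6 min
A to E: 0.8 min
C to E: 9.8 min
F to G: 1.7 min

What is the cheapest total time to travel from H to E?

4.9 min

Shortest distances from H:
H: 0
F: 2.1  (via H)
G: 3.8  (via F)
E: 4.9  (via G)
Shortest route: H–F–G–E = 4.9 min.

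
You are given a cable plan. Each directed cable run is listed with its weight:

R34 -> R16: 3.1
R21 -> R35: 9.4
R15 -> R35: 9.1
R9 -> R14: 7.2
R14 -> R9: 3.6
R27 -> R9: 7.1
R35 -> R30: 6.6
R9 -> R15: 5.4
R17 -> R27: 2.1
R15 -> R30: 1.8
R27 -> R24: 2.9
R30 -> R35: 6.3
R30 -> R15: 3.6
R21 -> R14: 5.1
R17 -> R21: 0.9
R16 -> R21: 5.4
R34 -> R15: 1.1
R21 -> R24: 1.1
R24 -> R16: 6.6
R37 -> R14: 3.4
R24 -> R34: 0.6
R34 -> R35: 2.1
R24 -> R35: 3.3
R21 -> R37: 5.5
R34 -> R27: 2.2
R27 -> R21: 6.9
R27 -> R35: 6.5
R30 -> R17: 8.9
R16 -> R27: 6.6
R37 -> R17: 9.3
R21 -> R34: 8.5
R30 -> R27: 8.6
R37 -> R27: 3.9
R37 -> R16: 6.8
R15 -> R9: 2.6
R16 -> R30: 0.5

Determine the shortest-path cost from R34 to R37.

Compare a few routes:
R34–R27–R21–R37: 2.2+6.9+5.5 = 14.6
R34–R16–R21–R37: 3.1+5.4+5.5 = 14
The minimum is 14 via R34–R16–R21–R37.

14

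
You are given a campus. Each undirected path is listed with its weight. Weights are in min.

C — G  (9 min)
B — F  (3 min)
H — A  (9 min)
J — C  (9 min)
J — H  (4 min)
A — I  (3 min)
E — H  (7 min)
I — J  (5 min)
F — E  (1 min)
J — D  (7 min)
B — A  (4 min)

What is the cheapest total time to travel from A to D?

15 min

Enumerating some paths:
A → I → J → D: 3+5+7 = 15
A → H → J → D: 9+4+7 = 20
The minimum is 15 min via A → I → J → D.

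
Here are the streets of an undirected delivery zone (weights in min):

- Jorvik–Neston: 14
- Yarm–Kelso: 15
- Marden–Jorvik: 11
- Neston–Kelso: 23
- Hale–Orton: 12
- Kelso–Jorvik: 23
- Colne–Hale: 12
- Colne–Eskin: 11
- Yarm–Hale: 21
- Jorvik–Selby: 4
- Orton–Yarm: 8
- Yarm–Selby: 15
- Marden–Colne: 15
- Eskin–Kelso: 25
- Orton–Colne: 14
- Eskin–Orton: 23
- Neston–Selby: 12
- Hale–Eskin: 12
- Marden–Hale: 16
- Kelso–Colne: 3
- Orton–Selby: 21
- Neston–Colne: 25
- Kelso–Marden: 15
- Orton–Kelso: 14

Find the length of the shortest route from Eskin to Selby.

Settle nodes by increasing distance from Eskin:
Eskin: 0
Colne: 11  (via Eskin)
Hale: 12  (via Eskin)
Kelso: 14  (via Colne)
Orton: 23  (via Eskin)
Marden: 26  (via Colne)
Yarm: 29  (via Kelso)
Neston: 36  (via Colne)
Jorvik: 37  (via Kelso)
Selby: 41  (via Jorvik)
Shortest route: Eskin → Colne → Kelso → Jorvik → Selby = 41 min.

41 min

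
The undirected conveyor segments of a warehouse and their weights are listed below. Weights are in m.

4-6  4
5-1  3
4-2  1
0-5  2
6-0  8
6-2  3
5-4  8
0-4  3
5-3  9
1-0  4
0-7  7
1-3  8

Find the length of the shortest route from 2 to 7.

11 m

Settle nodes by increasing distance from 2:
2: 0
4: 1  (via 2)
6: 3  (via 2)
0: 4  (via 4)
5: 6  (via 0)
1: 8  (via 0)
7: 11  (via 0)
Shortest route: 2 → 4 → 0 → 7 = 11 m.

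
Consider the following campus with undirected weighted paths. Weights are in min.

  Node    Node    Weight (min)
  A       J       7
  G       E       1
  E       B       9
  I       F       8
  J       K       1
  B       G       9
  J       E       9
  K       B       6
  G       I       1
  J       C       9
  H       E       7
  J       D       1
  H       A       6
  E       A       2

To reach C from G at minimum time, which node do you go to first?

Enumerating some paths:
G - E - J - C: 1+9+9 = 19
G - B - K - J - C: 9+6+1+9 = 25
G - E - B - K - J - C: 1+9+6+1+9 = 26
Cheapest is G - E - J - C at 19 min.
So from G the first move is to E.

E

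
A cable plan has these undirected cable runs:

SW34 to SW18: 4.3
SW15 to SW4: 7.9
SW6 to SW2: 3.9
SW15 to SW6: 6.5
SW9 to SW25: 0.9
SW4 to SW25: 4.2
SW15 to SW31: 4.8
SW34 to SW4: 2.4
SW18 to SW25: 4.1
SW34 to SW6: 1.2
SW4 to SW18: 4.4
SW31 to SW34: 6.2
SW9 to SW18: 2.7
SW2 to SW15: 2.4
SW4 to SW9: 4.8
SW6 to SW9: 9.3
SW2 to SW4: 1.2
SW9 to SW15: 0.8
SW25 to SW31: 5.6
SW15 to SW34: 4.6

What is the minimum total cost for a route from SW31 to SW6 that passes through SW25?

Best SW31 to SW25: SW31 → SW25 costing 5.6
Best SW25 to SW6: SW25 → SW9 → SW15 → SW34 → SW6 costing 7.5
Total via SW25: 5.6 + 7.5 = 13.1.

13.1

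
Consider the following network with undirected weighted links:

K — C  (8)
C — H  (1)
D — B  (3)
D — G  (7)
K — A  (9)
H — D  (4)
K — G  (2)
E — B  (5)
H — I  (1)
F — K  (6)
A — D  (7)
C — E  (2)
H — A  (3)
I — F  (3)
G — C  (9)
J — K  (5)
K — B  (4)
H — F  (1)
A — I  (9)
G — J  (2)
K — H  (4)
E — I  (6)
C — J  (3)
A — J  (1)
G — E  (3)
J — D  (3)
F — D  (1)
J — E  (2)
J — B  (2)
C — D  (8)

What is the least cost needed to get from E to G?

3

Candidate routes:
E - C - J - G: 2+3+2 = 7
E - G: 3 = 3
E - J - G: 2+2 = 4
Cheapest is E - G at 3.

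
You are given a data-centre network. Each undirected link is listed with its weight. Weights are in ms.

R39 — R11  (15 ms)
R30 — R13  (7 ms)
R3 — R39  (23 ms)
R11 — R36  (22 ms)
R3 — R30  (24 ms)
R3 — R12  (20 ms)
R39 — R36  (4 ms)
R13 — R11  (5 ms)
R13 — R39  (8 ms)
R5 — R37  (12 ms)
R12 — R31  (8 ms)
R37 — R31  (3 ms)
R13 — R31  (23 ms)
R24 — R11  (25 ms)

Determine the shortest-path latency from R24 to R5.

Shortest distances from R24:
R24: 0
R11: 25  (via R24)
R13: 30  (via R11)
R30: 37  (via R13)
R39: 38  (via R13)
R36: 42  (via R39)
R31: 53  (via R13)
R37: 56  (via R31)
R3: 61  (via R30)
R12: 61  (via R31)
R5: 68  (via R37)
Shortest route: R24 → R11 → R13 → R31 → R37 → R5 = 68 ms.

68 ms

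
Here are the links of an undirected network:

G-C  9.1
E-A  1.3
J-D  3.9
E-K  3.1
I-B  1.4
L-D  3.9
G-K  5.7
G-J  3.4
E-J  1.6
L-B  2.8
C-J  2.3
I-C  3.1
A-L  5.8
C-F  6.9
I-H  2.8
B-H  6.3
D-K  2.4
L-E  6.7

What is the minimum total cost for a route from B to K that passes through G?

15.9

Best B to G: B–I–C–J–G costing 10.2
Best G to K: G–K costing 5.7
Total via G: 10.2 + 5.7 = 15.9.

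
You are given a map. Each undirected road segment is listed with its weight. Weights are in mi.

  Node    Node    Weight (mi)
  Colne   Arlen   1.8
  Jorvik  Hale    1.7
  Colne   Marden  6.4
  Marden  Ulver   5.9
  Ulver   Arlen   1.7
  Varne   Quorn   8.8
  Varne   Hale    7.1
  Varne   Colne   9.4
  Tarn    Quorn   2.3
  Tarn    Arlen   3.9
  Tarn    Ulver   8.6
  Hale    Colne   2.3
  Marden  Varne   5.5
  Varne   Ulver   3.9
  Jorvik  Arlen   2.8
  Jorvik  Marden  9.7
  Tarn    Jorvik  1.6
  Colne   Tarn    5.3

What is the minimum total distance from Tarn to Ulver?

5.6 mi

Candidate routes:
Tarn → Arlen → Ulver: 3.9+1.7 = 5.6
Tarn → Colne → Arlen → Ulver: 5.3+1.8+1.7 = 8.8
Tarn → Jorvik → Arlen → Ulver: 1.6+2.8+1.7 = 6.1
Tarn → Ulver: 8.6 = 8.6
The minimum is 5.6 mi via Tarn → Arlen → Ulver.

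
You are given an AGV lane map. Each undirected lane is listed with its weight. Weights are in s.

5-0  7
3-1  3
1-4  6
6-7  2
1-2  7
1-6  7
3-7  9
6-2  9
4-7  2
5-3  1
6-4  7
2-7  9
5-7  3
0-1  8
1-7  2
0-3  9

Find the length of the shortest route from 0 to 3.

Enumerating some paths:
0 - 3: 9 = 9
0 - 5 - 3: 7+1 = 8
Cheapest is 0 - 5 - 3 at 8 s.

8 s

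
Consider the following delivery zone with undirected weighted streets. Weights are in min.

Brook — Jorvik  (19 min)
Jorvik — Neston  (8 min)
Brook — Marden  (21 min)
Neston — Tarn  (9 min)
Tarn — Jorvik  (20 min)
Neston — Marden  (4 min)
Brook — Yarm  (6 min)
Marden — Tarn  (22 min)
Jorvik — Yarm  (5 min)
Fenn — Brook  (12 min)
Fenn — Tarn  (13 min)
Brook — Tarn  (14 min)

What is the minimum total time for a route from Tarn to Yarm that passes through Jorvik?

Shortest Tarn→Jorvik: Tarn–Neston–Jorvik = 17
Best Jorvik to Yarm: Jorvik–Yarm costing 5
Total via Jorvik: 17 + 5 = 22 min.

22 min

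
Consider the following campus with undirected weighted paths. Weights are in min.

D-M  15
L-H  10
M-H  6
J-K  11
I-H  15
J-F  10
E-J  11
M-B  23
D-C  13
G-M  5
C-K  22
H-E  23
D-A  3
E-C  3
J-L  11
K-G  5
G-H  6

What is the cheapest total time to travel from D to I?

36 min

Settle nodes by increasing distance from D:
D: 0
A: 3  (via D)
C: 13  (via D)
M: 15  (via D)
E: 16  (via C)
G: 20  (via M)
H: 21  (via M)
K: 25  (via G)
J: 27  (via E)
L: 31  (via H)
I: 36  (via H)
Shortest route: D–M–H–I = 36 min.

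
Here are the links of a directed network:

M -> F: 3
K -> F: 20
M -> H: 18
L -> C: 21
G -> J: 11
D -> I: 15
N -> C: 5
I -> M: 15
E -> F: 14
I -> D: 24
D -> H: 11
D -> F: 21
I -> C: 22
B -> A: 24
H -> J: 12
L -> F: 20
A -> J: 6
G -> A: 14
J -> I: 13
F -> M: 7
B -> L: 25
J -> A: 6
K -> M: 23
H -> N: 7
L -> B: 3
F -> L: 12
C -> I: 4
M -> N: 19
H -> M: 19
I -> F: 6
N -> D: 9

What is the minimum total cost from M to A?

36

Compare a few routes:
M → N → C → I → F → L → B → A: 19+5+4+6+12+3+24 = 73
M → N → D → H → J → A: 19+9+11+12+6 = 57
M → H → J → A: 18+12+6 = 36
M → F → L → B → A: 3+12+3+24 = 42
The minimum is 36 via M → H → J → A.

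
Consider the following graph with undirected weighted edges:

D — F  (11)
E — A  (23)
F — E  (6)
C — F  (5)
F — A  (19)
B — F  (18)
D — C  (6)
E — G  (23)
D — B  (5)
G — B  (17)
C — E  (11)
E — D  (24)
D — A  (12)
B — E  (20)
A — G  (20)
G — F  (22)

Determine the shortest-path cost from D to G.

22

Enumerating some paths:
D → A → G: 12+20 = 32
D → B → G: 5+17 = 22
D → F → G: 11+22 = 33
The minimum is 22 via D → B → G.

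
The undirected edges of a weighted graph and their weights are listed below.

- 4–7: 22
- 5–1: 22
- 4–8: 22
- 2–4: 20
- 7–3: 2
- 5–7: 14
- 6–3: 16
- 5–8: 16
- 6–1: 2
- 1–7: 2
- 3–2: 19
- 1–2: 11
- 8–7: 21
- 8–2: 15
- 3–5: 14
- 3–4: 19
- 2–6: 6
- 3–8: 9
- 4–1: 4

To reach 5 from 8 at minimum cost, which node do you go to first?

Compare a few routes:
8 - 3 - 7 - 5: 9+2+14 = 25
8 - 5: 16 = 16
8 - 3 - 5: 9+14 = 23
The minimum is 16 via 8 - 5.
So from 8 the first move is to 5.

5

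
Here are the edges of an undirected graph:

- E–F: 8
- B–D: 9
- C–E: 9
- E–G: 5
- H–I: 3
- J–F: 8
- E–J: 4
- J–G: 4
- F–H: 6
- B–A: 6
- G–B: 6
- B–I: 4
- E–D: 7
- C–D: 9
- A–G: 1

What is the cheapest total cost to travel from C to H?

23

Shortest distances from C:
C: 0
D: 9  (via C)
E: 9  (via C)
J: 13  (via E)
G: 14  (via E)
A: 15  (via G)
F: 17  (via E)
B: 18  (via D)
I: 22  (via B)
H: 23  (via F)
Shortest route: C–E–F–H = 23.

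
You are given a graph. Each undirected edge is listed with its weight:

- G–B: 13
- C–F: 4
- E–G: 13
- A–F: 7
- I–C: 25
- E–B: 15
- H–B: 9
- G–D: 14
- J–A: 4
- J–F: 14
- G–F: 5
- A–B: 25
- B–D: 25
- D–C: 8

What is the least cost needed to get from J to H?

Candidate routes:
J–A–B–H: 4+25+9 = 38
J–F–G–B–H: 14+5+13+9 = 41
J–A–F–G–E–B–H: 4+7+5+13+15+9 = 53
The minimum is 38 via J–A–B–H.

38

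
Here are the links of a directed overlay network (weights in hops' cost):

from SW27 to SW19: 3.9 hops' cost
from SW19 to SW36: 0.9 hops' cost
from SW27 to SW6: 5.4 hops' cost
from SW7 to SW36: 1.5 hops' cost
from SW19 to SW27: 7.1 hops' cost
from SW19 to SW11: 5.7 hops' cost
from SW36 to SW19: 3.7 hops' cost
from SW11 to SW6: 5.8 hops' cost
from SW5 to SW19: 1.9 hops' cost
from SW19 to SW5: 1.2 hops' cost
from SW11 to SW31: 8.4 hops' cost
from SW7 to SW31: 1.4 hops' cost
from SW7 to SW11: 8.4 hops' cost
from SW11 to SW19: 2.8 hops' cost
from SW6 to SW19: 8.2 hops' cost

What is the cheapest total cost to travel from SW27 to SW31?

Candidate routes:
SW27–SW6–SW19–SW11–SW31: 5.4+8.2+5.7+8.4 = 27.7
SW27–SW19–SW11–SW31: 3.9+5.7+8.4 = 18
Cheapest is SW27–SW19–SW11–SW31 at 18 hops' cost.

18 hops' cost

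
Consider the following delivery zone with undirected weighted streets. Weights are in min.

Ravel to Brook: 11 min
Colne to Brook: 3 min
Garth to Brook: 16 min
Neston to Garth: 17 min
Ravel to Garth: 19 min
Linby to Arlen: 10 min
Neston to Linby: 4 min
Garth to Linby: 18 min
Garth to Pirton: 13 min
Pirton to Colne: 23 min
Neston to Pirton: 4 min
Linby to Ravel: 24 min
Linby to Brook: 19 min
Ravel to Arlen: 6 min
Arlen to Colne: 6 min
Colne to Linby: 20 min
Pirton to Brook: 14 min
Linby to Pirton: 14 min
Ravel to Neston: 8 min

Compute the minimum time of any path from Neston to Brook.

Compare a few routes:
Neston → Ravel → Brook: 8+11 = 19
Neston → Pirton → Brook: 4+14 = 18
Neston → Ravel → Arlen → Colne → Brook: 8+6+6+3 = 23
The minimum is 18 min via Neston → Pirton → Brook.

18 min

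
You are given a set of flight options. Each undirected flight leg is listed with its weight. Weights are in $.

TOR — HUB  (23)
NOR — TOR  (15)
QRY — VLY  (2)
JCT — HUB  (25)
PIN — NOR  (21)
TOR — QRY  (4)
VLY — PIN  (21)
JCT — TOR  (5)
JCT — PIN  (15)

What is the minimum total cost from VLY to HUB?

Running Dijkstra from VLY:
VLY: 0
QRY: 2  (via VLY)
TOR: 6  (via QRY)
JCT: 11  (via TOR)
NOR: 21  (via TOR)
PIN: 21  (via VLY)
HUB: 29  (via TOR)
Shortest route: VLY → QRY → TOR → HUB = $29.

$29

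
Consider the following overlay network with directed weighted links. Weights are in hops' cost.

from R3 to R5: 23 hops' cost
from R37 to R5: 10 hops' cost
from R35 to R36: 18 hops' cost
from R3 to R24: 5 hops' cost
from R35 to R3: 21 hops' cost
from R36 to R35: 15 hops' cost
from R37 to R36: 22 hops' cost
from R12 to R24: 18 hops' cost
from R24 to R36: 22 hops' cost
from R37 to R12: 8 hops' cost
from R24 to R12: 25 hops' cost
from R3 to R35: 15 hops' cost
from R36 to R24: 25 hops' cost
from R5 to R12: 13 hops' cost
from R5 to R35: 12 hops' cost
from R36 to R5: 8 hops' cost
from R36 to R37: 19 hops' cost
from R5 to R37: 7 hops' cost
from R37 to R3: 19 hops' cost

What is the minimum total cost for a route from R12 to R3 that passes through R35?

76 hops' cost

Shortest R12→R35: R12–R24–R36–R35 = 55
Best R35 to R3: R35–R3 costing 21
Total via R35: 55 + 21 = 76 hops' cost.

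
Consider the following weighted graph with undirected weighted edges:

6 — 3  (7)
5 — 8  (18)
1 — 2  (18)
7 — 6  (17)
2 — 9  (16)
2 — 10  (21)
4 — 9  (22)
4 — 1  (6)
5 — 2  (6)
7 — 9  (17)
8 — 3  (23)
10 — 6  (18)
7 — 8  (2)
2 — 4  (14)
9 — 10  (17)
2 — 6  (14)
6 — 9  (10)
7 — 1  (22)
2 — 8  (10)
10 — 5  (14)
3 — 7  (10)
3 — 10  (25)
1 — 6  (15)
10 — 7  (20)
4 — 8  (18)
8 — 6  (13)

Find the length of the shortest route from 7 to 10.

Shortest distances from 7:
7: 0
8: 2  (via 7)
3: 10  (via 7)
2: 12  (via 8)
6: 15  (via 8)
9: 17  (via 7)
5: 18  (via 2)
4: 20  (via 8)
10: 20  (via 7)
Shortest route: 7–10 = 20.

20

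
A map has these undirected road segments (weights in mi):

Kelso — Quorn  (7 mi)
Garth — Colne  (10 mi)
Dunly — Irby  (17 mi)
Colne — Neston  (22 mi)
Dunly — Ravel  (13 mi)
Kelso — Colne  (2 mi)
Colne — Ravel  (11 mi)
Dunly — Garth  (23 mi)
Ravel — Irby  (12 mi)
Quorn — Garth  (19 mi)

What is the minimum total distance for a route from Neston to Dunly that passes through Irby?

Best Neston to Irby: Neston–Colne–Ravel–Irby costing 45
Best Irby to Dunly: Irby–Dunly costing 17
Total via Irby: 45 + 17 = 62 mi.

62 mi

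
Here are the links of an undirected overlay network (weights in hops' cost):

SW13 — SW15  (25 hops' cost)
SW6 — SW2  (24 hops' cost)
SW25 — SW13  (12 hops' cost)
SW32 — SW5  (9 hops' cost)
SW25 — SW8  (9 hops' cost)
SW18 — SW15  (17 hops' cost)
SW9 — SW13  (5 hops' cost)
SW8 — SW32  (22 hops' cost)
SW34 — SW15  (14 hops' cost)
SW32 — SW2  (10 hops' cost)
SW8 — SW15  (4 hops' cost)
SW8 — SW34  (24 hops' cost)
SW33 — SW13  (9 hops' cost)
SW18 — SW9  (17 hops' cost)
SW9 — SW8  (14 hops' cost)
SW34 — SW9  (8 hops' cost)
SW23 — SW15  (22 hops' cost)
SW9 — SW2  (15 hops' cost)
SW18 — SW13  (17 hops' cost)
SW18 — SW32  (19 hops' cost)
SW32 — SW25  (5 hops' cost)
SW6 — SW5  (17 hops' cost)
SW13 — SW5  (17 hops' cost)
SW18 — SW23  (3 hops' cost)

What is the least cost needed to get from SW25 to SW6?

Shortest distances from SW25:
SW25: 0
SW32: 5  (via SW25)
SW8: 9  (via SW25)
SW13: 12  (via SW25)
SW15: 13  (via SW8)
SW5: 14  (via SW32)
SW2: 15  (via SW32)
SW9: 17  (via SW13)
SW33: 21  (via SW13)
SW18: 24  (via SW32)
SW34: 25  (via SW9)
SW23: 27  (via SW18)
SW6: 31  (via SW5)
Shortest route: SW25 → SW32 → SW5 → SW6 = 31 hops' cost.

31 hops' cost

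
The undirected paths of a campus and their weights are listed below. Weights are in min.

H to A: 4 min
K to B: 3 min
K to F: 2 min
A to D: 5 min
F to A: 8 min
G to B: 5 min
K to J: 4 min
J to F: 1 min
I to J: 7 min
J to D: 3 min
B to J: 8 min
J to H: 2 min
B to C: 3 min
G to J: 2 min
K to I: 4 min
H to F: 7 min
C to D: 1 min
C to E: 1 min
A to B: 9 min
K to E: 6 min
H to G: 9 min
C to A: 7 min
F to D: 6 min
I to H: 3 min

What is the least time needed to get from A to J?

Compare a few routes:
A → H → J: 4+2 = 6
A → D → J: 5+3 = 8
A → F → J: 8+1 = 9
Cheapest is A → H → J at 6 min.

6 min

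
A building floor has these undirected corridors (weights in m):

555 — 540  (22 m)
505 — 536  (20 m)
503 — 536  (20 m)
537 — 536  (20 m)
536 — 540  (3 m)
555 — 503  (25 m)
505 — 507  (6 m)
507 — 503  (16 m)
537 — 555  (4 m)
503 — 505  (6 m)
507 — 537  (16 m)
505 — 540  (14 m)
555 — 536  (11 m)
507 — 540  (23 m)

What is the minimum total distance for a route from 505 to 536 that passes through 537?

37 m

Best 505 to 537: 505–507–537 costing 22
Shortest 537→536: 537–555–536 = 15
Total via 537: 22 + 15 = 37 m.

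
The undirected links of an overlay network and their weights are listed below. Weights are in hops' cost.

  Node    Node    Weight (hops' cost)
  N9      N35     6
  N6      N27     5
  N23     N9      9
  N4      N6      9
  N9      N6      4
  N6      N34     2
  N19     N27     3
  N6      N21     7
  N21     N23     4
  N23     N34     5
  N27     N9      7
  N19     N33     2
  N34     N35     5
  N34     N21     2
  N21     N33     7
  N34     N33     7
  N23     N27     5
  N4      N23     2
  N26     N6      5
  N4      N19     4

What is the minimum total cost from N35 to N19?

Enumerating some paths:
N35–N9–N27–N19: 6+7+3 = 16
N35–N34–N21–N33–N19: 5+2+7+2 = 16
N35–N34–N6–N27–N19: 5+2+5+3 = 15
N35–N34–N33–N19: 5+7+2 = 14
Cheapest is N35–N34–N33–N19 at 14 hops' cost.

14 hops' cost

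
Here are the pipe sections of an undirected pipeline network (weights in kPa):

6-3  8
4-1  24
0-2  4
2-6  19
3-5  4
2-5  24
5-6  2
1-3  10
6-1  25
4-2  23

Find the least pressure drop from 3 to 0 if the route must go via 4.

Best 3 to 4: 3–1–4 costing 34
Shortest 4→0: 4–2–0 = 27
Total via 4: 34 + 27 = 61 kPa.

61 kPa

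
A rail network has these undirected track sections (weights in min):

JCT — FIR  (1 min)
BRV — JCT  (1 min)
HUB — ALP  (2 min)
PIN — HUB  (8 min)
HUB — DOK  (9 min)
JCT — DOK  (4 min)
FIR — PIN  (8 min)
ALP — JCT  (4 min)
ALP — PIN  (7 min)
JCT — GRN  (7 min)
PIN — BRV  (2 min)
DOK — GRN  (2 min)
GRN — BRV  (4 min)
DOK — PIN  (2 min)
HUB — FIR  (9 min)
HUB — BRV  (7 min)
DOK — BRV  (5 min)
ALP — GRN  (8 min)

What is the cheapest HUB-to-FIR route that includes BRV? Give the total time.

Shortest HUB→BRV: HUB → BRV = 7
Shortest BRV→FIR: BRV → JCT → FIR = 2
Total via BRV: 7 + 2 = 9 min.

9 min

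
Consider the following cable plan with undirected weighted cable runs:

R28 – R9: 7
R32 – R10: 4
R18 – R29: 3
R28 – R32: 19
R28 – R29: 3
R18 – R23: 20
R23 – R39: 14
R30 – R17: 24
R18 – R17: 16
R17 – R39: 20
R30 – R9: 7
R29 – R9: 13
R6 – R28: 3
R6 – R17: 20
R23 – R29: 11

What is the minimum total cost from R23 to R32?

33

Running Dijkstra from R23:
R23: 0
R29: 11  (via R23)
R18: 14  (via R29)
R39: 14  (via R23)
R28: 14  (via R29)
R6: 17  (via R28)
R9: 21  (via R28)
R30: 28  (via R9)
R17: 30  (via R18)
R32: 33  (via R28)
Shortest route: R23–R29–R28–R32 = 33.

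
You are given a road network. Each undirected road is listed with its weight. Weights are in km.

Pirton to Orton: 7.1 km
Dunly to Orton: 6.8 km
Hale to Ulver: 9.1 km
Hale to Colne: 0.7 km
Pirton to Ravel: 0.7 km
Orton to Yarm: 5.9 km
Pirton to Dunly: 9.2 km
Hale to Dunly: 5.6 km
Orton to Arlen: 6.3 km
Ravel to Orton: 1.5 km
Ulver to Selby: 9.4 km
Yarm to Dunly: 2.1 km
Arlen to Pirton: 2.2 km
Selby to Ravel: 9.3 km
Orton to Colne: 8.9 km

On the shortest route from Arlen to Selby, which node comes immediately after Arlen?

Pirton

Compare a few routes:
Arlen - Pirton - Ravel - Selby: 2.2+0.7+9.3 = 12.2
Arlen - Orton - Pirton - Ravel - Selby: 6.3+7.1+0.7+9.3 = 23.4
Arlen - Pirton - Orton - Ravel - Selby: 2.2+7.1+1.5+9.3 = 20.1
Arlen - Orton - Ravel - Selby: 6.3+1.5+9.3 = 17.1
The minimum is 12.2 km via Arlen - Pirton - Ravel - Selby.
So from Arlen the first move is to Pirton.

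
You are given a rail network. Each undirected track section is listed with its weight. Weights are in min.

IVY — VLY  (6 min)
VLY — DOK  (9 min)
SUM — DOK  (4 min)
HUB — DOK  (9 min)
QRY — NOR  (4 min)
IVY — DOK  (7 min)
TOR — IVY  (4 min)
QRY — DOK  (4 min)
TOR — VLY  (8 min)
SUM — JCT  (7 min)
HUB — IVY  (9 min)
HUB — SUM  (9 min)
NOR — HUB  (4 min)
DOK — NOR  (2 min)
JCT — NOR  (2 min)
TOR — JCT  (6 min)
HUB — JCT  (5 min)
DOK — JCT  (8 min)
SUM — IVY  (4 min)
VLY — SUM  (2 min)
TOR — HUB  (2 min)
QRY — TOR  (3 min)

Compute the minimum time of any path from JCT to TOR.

6 min

Candidate routes:
JCT–NOR–HUB–TOR: 2+4+2 = 8
JCT–TOR: 6 = 6
JCT–HUB–TOR: 5+2 = 7
The minimum is 6 min via JCT–TOR.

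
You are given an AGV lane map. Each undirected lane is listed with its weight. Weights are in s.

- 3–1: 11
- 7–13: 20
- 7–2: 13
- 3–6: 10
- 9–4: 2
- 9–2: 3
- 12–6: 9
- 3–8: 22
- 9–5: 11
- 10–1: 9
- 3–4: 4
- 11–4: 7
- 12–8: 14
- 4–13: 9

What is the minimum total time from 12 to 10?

39 s

Compare a few routes:
12–6–3–1–10: 9+10+11+9 = 39
12–8–3–1–10: 14+22+11+9 = 56
The minimum is 39 s via 12–6–3–1–10.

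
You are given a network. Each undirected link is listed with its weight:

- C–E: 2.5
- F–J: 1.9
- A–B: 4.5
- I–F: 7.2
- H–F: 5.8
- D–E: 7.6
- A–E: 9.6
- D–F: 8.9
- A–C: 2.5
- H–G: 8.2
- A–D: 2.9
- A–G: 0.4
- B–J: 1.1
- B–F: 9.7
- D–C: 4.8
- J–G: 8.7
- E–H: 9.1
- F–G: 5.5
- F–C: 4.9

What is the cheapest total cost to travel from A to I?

13.1

Compare a few routes:
A → C → F → I: 2.5+4.9+7.2 = 14.6
A → G → F → I: 0.4+5.5+7.2 = 13.1
The minimum is 13.1 via A → G → F → I.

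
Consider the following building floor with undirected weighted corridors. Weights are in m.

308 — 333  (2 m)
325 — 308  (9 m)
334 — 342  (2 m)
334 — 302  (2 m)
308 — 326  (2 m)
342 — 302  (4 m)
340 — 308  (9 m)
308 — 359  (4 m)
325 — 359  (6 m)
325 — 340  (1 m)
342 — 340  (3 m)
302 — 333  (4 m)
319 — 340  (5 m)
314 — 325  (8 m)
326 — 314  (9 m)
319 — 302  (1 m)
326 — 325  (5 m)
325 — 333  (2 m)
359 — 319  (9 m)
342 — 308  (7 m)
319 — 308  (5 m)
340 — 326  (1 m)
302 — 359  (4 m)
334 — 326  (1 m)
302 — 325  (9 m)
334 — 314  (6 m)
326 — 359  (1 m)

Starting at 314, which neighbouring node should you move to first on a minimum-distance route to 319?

334

Candidate routes:
314 → 334 → 302 → 319: 6+2+1 = 9
314 → 334 → 342 → 302 → 319: 6+2+4+1 = 13
Cheapest is 314 → 334 → 302 → 319 at 9 m.
So from 314 the first move is to 334.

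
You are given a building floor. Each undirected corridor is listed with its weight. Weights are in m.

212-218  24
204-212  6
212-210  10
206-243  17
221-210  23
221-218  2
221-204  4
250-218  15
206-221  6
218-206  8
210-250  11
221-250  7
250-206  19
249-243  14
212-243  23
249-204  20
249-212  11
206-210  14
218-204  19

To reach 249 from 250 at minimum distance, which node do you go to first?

221

Compare a few routes:
250–221–204–212–249: 7+4+6+11 = 28
250–221–204–249: 7+4+20 = 31
Cheapest is 250–221–204–212–249 at 28 m.
So from 250 the first move is to 221.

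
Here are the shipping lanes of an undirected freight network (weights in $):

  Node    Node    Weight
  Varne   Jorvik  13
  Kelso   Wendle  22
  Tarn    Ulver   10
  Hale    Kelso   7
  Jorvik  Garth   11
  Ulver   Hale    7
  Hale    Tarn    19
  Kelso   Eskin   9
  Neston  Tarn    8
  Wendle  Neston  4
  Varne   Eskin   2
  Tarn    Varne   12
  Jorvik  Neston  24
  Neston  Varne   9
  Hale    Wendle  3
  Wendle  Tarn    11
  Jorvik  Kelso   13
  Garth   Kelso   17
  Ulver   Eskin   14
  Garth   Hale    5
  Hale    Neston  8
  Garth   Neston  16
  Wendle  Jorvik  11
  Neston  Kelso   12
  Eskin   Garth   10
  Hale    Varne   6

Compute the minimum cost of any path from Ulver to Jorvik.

$21

Enumerating some paths:
Ulver - Hale - Garth - Jorvik: 7+5+11 = 23
Ulver - Hale - Wendle - Jorvik: 7+3+11 = 21
Ulver - Hale - Varne - Jorvik: 7+6+13 = 26
Cheapest is Ulver - Hale - Wendle - Jorvik at $21.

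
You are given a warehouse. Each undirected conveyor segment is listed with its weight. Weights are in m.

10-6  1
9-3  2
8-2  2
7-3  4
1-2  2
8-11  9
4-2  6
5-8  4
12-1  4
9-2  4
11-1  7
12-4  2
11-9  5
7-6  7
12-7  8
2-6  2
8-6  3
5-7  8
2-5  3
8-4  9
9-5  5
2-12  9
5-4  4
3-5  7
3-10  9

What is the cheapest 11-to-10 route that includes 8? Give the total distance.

13 m

Shortest 11→8: 11–8 = 9
Shortest 8→10: 8–6–10 = 4
Total via 8: 9 + 4 = 13 m.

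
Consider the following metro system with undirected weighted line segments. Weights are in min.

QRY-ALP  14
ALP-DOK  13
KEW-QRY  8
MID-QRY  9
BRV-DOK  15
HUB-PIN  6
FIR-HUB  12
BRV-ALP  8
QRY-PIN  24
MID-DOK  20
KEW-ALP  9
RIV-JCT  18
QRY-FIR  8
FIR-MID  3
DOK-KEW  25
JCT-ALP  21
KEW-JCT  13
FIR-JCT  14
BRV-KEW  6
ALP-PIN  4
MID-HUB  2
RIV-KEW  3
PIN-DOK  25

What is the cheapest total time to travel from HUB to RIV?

22 min

Shortest distances from HUB:
HUB: 0
MID: 2  (via HUB)
FIR: 5  (via MID)
PIN: 6  (via HUB)
ALP: 10  (via PIN)
QRY: 11  (via MID)
BRV: 18  (via ALP)
JCT: 19  (via FIR)
KEW: 19  (via ALP)
RIV: 22  (via KEW)
Shortest route: HUB → PIN → ALP → KEW → RIV = 22 min.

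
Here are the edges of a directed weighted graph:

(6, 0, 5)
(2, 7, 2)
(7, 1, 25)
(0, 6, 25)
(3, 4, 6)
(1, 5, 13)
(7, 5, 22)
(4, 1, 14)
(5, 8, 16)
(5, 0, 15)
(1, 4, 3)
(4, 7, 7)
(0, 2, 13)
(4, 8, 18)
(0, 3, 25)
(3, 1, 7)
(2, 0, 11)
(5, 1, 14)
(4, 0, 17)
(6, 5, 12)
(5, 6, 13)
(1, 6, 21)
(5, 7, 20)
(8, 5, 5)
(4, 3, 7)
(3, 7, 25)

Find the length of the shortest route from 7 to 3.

35

Running Dijkstra from 7:
7: 0
5: 22  (via 7)
1: 25  (via 7)
4: 28  (via 1)
3: 35  (via 4)
Shortest route: 7 → 1 → 4 → 3 = 35.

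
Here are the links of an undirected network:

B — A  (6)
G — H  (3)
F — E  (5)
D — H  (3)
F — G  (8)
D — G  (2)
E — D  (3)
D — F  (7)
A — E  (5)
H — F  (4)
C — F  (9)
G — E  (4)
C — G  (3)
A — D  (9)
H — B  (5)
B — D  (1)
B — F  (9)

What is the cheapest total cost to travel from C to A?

12

Enumerating some paths:
C–G–H–D–B–A: 3+3+3+1+6 = 16
C–G–D–E–A: 3+2+3+5 = 13
C–G–D–B–A: 3+2+1+6 = 12
C–G–D–A: 3+2+9 = 14
The minimum is 12 via C–G–D–B–A.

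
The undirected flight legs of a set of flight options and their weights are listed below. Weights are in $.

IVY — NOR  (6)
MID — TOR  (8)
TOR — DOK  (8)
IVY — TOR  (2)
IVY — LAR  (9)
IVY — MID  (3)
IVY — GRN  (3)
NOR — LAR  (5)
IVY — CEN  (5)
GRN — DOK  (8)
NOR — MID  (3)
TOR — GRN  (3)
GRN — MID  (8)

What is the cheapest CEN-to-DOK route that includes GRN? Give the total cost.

Best CEN to GRN: CEN → IVY → GRN costing 8
Best GRN to DOK: GRN → DOK costing 8
Total via GRN: 8 + 8 = $16.

$16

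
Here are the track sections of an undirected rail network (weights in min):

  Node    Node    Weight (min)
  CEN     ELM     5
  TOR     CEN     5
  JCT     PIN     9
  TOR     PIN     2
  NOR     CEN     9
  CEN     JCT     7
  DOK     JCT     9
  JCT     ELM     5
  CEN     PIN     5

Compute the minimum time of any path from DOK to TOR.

20 min

Enumerating some paths:
DOK–JCT–CEN–TOR: 9+7+5 = 21
DOK–JCT–PIN–TOR: 9+9+2 = 20
DOK–JCT–CEN–PIN–TOR: 9+7+5+2 = 23
Cheapest is DOK–JCT–PIN–TOR at 20 min.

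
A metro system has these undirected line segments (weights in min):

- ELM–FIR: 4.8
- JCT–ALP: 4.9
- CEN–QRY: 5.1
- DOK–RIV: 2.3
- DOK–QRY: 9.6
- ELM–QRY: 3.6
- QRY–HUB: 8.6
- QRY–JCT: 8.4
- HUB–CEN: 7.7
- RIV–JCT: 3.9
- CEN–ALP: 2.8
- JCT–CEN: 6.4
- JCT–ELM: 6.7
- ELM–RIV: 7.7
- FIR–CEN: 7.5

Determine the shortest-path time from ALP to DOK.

Running Dijkstra from ALP:
ALP: 0
CEN: 2.8  (via ALP)
JCT: 4.9  (via ALP)
QRY: 7.9  (via CEN)
RIV: 8.8  (via JCT)
FIR: 10.3  (via CEN)
HUB: 10.5  (via CEN)
DOK: 11.1  (via RIV)
Shortest route: ALP → JCT → RIV → DOK = 11.1 min.

11.1 min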